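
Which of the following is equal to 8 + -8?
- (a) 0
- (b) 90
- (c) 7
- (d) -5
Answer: a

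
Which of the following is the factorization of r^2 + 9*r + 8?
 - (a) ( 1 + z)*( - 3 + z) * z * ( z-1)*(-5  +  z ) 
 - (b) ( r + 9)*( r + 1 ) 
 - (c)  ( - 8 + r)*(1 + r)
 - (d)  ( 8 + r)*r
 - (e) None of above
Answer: e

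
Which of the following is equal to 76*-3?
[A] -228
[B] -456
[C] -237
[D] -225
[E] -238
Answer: A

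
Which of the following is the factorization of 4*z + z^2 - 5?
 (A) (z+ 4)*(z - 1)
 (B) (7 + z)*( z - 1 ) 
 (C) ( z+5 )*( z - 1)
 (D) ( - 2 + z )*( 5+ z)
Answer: C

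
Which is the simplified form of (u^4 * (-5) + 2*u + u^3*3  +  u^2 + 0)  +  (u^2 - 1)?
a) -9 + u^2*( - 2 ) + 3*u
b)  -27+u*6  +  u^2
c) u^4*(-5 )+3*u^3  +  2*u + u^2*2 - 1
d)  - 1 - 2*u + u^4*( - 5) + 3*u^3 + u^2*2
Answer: c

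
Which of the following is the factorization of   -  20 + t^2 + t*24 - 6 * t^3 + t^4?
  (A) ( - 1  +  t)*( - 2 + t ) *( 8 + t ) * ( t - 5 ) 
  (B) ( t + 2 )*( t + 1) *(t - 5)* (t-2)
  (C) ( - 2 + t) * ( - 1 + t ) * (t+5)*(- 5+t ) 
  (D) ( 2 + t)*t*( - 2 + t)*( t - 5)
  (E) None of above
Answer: E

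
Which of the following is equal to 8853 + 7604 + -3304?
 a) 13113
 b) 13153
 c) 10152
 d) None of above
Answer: b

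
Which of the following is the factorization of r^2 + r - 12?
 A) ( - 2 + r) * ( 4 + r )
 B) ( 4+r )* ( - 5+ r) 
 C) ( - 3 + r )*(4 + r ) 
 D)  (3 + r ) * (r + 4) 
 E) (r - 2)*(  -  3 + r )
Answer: C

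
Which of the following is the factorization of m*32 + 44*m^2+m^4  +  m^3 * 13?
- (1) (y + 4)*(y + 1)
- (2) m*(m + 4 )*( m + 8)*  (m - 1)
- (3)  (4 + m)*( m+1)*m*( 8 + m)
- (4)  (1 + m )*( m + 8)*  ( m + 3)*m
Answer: 3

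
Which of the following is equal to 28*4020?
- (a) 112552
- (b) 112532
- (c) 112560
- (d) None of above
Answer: c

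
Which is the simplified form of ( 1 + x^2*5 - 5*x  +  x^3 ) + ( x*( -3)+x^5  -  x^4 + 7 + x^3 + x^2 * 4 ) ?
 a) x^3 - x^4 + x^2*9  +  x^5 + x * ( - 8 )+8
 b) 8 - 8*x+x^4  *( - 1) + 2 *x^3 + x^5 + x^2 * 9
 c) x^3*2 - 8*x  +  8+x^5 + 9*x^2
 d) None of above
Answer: b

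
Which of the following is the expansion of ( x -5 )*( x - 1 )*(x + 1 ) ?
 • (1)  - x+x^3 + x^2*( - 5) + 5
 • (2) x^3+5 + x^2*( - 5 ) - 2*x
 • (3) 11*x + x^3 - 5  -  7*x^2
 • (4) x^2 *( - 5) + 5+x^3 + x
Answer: 1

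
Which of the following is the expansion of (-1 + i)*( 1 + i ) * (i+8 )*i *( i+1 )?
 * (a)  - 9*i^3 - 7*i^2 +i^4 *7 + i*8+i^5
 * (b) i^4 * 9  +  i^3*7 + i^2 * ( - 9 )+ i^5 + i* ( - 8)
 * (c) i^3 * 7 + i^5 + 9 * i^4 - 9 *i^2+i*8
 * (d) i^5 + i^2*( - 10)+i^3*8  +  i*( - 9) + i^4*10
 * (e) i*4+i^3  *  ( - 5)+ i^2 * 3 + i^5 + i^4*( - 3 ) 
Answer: b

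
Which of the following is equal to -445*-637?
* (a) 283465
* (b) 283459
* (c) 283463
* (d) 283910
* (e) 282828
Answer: a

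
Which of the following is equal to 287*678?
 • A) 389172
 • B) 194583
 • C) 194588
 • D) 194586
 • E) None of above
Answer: D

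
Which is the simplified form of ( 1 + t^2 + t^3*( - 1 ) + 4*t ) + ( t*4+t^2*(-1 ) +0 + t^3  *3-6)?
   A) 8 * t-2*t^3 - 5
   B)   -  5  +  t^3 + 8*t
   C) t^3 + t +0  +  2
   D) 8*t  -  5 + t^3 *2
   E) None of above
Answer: D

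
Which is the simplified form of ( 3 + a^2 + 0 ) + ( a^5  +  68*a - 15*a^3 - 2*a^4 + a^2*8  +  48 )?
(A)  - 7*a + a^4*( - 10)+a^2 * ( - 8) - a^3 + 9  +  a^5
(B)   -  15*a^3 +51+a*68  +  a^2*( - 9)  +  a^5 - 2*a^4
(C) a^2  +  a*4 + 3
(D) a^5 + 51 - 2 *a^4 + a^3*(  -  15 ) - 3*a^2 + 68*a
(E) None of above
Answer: E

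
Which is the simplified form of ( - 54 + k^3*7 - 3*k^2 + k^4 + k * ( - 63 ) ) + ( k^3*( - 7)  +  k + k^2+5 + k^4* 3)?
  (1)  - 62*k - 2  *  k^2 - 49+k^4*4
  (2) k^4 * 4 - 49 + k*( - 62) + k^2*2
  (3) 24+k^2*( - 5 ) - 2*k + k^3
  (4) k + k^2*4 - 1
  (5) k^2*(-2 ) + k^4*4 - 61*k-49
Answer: 1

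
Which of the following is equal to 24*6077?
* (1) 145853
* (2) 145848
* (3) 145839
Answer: 2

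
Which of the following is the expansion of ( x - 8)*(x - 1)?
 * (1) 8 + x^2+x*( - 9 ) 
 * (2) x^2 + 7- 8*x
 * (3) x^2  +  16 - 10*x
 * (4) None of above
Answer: 1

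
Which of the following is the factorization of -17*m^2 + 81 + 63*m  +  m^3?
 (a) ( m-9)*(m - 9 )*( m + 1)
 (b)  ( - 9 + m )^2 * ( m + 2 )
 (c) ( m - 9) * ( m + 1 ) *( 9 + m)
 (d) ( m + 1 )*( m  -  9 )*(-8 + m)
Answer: a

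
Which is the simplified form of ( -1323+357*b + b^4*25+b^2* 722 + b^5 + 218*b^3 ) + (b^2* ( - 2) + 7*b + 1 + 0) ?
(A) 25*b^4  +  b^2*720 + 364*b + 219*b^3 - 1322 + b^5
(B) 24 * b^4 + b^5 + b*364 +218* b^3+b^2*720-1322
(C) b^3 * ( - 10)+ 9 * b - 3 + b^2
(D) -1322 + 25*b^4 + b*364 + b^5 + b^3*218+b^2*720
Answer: D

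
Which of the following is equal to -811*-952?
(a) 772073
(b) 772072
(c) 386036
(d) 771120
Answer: b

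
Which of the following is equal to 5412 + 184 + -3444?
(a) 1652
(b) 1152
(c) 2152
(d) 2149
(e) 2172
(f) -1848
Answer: c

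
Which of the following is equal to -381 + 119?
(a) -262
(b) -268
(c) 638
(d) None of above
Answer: a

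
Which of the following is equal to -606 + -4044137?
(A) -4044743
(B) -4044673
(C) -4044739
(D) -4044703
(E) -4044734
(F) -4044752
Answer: A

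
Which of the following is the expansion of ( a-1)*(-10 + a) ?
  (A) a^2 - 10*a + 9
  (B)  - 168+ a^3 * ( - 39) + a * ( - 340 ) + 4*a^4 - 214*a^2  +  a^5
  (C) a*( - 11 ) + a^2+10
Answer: C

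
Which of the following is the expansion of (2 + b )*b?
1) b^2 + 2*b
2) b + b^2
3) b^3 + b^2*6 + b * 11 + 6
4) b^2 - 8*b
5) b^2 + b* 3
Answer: 1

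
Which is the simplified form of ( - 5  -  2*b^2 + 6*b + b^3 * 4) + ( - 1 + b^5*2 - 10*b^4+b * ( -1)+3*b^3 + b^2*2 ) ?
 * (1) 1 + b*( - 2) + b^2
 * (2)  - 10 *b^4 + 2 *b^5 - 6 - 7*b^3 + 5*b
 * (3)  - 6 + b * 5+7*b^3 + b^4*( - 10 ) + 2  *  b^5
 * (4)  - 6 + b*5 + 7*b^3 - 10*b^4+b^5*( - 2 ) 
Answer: 3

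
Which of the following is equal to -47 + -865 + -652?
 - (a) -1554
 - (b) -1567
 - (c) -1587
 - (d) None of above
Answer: d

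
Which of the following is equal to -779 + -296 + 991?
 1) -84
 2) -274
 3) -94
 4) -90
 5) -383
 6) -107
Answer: 1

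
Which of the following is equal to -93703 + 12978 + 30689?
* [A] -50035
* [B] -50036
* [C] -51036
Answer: B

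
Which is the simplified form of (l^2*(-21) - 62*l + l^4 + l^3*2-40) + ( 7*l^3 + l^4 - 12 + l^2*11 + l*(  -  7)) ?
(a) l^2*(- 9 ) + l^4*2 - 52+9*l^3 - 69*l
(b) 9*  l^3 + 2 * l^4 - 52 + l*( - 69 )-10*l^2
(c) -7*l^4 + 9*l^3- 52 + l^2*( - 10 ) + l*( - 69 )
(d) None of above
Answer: b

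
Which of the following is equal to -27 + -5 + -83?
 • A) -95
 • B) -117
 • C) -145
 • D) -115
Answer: D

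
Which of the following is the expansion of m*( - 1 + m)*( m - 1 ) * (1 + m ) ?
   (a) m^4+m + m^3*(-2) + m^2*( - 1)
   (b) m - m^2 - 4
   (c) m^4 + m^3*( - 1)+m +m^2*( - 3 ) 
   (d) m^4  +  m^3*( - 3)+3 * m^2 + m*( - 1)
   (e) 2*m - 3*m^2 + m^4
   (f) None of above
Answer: f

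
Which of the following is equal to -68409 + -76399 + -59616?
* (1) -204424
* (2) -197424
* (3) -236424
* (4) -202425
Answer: 1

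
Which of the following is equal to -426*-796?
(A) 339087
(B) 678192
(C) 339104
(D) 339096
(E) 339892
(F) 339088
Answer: D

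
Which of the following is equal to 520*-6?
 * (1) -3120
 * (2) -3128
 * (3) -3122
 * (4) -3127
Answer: 1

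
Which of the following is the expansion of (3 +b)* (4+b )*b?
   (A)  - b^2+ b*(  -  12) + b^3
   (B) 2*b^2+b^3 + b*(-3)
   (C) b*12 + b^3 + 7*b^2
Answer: C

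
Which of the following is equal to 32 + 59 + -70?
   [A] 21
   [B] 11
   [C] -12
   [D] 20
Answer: A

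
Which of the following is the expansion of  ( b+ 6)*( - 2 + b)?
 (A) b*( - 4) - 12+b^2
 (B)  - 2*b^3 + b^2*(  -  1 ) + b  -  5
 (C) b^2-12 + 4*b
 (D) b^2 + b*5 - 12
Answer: C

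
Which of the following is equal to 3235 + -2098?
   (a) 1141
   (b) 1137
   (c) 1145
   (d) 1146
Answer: b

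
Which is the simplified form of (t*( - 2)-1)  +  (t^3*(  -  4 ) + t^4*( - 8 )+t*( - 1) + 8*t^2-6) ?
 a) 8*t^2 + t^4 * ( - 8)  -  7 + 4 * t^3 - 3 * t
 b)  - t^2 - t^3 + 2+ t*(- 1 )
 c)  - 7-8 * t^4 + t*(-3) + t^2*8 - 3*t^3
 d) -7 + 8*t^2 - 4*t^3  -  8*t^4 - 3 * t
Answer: d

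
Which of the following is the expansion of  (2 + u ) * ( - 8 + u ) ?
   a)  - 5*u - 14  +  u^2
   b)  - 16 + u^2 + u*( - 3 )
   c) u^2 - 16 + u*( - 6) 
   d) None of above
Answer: c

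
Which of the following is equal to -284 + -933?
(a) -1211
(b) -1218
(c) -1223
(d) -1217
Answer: d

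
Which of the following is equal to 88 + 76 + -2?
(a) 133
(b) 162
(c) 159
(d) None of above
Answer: b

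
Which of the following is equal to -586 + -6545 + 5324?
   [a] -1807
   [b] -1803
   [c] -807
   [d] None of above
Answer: a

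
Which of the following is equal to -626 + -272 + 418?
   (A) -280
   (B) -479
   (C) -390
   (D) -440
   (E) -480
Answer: E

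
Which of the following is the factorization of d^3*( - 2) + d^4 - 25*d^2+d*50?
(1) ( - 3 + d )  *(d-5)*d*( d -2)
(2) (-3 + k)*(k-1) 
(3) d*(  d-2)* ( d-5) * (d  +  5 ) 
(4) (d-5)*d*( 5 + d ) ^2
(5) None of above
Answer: 3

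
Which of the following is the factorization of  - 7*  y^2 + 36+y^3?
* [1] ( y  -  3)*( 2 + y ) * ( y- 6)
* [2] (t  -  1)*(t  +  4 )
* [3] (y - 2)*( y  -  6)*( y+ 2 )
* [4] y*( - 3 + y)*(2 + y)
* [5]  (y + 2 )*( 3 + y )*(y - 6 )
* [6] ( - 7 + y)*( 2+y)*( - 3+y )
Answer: 1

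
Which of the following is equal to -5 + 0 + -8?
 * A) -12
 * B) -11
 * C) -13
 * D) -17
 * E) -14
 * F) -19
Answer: C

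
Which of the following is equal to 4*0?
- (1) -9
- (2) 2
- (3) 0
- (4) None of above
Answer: 3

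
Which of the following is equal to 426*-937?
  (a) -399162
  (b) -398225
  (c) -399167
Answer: a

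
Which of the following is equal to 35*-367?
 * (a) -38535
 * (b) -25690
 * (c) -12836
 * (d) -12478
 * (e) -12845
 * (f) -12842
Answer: e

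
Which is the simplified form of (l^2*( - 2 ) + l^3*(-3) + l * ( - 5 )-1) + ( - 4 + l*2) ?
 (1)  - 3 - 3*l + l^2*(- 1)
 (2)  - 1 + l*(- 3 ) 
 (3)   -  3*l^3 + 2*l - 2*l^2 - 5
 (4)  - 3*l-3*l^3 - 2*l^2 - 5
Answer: 4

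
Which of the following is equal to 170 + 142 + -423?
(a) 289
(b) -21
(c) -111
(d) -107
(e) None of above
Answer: c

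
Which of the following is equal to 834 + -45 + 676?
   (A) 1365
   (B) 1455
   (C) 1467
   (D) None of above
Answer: D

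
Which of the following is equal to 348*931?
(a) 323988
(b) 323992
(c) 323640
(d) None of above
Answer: a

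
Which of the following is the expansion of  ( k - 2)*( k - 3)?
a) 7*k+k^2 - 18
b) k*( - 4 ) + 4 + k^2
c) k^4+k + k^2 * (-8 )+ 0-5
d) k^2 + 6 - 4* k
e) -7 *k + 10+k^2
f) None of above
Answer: f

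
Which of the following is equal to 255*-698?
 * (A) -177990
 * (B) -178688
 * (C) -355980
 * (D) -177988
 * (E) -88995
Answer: A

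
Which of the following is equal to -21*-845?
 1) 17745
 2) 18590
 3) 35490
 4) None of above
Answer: 1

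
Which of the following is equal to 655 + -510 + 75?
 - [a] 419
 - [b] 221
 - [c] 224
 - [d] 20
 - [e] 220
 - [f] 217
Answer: e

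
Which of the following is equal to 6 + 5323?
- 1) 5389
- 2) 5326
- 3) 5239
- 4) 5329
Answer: 4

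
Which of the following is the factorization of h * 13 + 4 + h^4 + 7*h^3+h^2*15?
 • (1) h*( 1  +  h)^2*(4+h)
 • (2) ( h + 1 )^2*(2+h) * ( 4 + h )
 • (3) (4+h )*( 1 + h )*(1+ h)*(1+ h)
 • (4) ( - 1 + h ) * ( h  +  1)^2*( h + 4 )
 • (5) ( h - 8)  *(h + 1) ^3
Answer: 3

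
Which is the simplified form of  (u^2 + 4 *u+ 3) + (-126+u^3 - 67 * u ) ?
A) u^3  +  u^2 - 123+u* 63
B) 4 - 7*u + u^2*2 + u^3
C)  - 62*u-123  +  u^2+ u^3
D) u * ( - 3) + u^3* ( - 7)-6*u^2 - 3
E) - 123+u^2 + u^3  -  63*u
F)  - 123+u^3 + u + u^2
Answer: E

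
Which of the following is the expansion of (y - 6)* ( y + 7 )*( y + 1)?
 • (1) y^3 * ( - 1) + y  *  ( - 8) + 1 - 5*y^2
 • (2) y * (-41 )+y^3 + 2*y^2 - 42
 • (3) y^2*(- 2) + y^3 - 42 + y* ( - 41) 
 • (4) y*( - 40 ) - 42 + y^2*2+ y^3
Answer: 2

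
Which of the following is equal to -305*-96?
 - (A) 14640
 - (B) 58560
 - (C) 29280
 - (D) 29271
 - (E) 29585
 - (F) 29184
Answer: C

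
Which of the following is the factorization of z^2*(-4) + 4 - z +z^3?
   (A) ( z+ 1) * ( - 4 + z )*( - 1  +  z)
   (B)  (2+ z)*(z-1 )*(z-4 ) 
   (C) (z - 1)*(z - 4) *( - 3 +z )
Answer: A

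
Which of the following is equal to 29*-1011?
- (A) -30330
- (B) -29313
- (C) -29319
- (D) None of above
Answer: C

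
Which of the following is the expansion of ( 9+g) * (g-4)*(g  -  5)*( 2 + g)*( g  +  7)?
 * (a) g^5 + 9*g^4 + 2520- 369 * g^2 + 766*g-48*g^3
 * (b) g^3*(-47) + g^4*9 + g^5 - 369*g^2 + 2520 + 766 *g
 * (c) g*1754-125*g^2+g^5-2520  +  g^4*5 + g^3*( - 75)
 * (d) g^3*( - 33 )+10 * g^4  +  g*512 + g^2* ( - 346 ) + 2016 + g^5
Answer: b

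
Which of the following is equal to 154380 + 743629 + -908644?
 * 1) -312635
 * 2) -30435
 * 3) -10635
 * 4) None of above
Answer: 3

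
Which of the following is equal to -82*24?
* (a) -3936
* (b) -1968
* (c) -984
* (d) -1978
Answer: b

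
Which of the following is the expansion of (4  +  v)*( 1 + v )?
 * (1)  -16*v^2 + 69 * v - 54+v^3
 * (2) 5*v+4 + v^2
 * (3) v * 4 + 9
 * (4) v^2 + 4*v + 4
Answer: 2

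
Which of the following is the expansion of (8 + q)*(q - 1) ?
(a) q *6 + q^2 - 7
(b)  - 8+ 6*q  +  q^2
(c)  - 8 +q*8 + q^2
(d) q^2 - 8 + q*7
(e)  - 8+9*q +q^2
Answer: d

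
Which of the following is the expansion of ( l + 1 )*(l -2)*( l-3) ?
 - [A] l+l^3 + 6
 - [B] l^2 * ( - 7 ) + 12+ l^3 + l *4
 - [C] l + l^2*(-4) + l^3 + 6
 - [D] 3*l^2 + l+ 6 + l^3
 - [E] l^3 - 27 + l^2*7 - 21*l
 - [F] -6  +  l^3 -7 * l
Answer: C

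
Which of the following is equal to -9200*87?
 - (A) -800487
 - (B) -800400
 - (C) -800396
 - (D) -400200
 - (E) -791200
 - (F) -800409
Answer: B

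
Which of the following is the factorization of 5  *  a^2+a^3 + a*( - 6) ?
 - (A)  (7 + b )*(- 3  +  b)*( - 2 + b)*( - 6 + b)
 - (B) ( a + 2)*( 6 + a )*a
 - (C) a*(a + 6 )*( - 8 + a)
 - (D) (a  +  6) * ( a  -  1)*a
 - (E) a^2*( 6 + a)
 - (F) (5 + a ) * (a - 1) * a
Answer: D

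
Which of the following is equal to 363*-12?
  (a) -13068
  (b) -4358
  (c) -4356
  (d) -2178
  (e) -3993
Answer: c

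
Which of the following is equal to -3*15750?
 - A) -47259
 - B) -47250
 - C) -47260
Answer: B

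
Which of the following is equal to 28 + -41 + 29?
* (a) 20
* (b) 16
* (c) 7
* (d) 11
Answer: b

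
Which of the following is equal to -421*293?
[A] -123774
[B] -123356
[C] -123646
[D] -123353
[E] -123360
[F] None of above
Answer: D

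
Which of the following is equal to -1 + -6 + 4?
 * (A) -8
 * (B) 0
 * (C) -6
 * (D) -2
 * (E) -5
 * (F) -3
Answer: F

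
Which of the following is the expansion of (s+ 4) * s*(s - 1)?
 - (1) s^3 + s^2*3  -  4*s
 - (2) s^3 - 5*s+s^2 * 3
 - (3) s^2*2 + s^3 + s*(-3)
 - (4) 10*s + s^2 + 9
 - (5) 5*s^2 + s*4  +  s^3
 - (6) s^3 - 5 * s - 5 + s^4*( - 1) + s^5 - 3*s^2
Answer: 1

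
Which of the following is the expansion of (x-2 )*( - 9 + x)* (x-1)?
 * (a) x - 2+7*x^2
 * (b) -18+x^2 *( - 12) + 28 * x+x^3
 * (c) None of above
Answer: c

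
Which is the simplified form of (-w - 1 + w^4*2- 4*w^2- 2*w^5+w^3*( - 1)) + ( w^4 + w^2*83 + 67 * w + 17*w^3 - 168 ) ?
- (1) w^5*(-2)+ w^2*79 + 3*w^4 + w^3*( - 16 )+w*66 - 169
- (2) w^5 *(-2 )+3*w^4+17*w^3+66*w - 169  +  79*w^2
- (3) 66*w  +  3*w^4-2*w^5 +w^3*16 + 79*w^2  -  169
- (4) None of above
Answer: 3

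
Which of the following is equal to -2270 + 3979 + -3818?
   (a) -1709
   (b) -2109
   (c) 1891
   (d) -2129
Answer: b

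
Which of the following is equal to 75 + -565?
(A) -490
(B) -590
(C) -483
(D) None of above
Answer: A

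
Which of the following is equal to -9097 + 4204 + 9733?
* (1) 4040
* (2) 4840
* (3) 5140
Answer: 2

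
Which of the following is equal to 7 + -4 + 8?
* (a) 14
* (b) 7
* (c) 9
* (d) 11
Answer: d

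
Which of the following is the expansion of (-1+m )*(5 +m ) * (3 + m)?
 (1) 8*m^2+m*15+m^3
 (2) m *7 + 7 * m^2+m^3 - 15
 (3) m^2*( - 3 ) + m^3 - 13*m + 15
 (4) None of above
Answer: 2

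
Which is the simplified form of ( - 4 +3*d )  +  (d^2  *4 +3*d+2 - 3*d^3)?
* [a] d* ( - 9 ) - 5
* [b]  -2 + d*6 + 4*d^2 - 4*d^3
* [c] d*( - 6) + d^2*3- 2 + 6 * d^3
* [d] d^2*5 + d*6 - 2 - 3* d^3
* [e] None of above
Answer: e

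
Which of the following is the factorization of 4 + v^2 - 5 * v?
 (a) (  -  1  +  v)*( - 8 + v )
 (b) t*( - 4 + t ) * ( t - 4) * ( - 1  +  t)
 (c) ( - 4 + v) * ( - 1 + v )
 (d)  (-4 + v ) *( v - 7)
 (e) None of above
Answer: c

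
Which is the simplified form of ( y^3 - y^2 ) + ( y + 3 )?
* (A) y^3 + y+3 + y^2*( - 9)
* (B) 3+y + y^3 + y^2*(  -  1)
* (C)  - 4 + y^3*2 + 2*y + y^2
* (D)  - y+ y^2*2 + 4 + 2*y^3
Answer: B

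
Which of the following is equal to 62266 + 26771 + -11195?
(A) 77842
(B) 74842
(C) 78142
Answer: A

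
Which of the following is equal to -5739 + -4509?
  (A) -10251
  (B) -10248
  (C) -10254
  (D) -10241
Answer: B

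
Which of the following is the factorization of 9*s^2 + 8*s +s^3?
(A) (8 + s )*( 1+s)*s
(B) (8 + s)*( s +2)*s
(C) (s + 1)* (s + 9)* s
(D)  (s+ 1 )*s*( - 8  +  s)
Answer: A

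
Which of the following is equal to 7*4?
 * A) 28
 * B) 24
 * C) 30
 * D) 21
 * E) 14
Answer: A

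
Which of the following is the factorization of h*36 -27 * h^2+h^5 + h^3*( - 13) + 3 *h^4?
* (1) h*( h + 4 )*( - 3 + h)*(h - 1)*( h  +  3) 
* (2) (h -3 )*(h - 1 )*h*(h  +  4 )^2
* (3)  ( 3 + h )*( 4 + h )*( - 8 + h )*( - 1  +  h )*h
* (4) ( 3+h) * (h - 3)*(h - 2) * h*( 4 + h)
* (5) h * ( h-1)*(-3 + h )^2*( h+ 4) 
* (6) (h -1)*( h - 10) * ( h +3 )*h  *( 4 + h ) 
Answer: 1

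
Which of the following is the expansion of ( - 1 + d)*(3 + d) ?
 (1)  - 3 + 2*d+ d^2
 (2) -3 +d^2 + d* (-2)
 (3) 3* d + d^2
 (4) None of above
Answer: 1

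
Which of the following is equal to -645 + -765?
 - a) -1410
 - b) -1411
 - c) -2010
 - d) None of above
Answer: a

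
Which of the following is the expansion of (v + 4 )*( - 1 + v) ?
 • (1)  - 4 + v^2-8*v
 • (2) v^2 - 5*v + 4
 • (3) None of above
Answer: 3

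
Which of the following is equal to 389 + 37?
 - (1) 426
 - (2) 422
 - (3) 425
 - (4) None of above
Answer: 1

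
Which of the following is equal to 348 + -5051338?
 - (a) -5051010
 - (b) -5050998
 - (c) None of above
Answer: c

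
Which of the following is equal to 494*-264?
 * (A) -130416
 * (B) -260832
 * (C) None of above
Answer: A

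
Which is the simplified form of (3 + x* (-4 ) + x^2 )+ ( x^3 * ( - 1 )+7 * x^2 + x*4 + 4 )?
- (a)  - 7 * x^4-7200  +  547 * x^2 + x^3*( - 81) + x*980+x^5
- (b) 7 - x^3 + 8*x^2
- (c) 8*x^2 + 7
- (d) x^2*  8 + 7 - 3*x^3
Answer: b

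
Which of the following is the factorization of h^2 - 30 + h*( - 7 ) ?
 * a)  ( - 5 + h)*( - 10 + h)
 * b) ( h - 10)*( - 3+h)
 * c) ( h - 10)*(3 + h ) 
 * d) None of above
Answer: c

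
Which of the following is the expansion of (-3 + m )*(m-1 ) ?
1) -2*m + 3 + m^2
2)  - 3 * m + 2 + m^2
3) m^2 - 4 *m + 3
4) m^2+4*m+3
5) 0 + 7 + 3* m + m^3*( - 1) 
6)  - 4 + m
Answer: 3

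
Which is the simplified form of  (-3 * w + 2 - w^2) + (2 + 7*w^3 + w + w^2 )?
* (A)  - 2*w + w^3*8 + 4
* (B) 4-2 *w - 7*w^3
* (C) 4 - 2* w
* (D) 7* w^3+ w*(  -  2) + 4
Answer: D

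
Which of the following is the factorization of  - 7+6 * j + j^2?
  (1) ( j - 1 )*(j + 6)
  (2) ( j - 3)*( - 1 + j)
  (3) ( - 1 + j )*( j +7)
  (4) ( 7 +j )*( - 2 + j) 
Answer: 3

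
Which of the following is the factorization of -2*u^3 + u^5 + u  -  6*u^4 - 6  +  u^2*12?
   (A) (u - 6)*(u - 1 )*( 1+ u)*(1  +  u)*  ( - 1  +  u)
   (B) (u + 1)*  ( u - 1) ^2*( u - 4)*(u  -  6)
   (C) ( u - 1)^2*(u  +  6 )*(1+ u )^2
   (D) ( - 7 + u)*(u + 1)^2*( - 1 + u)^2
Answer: A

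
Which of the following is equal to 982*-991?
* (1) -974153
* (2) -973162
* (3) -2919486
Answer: 2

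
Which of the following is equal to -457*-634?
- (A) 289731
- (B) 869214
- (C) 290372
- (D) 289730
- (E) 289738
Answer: E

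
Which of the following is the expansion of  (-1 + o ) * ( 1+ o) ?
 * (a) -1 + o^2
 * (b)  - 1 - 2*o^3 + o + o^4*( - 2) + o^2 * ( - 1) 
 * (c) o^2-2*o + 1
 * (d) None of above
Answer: a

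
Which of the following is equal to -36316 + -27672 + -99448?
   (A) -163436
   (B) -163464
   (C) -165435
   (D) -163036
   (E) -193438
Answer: A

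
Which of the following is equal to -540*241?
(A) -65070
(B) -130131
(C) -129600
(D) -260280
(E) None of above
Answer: E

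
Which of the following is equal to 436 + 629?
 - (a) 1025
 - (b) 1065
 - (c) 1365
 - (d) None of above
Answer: b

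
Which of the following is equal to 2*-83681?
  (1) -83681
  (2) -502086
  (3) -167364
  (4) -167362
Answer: 4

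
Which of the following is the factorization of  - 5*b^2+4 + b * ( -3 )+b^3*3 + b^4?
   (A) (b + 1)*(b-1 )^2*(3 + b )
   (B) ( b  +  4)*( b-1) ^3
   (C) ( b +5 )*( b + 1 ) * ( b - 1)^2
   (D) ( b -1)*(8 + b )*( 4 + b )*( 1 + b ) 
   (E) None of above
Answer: E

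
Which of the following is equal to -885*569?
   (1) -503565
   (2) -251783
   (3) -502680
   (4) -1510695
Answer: 1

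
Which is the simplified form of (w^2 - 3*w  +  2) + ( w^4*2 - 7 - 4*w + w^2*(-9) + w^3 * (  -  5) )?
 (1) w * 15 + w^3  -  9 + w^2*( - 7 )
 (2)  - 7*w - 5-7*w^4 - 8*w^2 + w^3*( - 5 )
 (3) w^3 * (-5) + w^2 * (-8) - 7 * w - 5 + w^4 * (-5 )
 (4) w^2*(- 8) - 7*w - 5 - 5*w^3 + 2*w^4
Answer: 4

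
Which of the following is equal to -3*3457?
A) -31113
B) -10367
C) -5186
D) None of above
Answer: D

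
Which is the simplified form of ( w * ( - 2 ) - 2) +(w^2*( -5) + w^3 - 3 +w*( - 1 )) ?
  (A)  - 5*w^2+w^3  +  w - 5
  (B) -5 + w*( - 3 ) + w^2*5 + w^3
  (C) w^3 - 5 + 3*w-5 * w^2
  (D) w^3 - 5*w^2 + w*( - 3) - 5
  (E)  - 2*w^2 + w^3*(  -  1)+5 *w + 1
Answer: D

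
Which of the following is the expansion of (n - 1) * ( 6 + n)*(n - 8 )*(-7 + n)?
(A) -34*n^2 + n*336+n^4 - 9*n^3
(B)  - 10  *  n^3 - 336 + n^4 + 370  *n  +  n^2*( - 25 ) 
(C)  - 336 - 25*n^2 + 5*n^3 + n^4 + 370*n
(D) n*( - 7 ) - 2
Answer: B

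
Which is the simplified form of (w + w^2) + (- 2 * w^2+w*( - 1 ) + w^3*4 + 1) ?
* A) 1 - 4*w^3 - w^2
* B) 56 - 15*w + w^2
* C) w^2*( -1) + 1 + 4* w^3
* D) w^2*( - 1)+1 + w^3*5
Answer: C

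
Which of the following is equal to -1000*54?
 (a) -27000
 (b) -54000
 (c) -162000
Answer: b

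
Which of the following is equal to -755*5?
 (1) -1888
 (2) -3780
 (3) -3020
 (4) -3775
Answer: 4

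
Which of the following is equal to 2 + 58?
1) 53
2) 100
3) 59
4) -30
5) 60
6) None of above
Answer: 5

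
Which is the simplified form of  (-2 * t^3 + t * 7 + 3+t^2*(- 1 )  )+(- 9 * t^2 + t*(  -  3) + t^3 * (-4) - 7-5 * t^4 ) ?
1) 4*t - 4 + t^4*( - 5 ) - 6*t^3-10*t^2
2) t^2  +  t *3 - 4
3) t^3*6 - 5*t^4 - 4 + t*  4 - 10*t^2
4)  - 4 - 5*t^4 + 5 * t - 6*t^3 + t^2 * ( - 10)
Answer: 1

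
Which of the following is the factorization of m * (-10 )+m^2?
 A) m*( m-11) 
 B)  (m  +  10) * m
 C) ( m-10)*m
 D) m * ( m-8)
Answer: C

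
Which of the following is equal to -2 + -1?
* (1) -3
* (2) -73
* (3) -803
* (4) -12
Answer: 1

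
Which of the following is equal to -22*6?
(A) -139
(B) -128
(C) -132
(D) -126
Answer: C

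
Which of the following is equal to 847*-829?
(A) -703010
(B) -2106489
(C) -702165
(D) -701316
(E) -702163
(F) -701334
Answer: E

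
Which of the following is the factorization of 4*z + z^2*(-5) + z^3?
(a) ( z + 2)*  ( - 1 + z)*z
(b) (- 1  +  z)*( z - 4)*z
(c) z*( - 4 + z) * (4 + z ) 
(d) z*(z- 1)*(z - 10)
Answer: b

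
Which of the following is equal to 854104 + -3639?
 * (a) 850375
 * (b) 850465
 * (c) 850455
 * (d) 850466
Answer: b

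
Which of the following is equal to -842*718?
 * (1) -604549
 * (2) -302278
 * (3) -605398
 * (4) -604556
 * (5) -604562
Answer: 4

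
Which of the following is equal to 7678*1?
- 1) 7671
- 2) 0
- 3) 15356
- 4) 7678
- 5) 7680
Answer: 4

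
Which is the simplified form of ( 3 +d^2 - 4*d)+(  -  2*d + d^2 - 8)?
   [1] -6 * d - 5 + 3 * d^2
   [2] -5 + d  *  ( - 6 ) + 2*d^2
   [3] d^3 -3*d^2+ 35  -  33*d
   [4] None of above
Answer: 2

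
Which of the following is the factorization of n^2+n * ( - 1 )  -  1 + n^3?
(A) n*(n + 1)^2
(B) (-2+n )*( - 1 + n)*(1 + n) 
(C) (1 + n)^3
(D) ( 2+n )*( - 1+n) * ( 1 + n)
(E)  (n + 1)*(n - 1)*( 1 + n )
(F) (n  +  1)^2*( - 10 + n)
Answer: E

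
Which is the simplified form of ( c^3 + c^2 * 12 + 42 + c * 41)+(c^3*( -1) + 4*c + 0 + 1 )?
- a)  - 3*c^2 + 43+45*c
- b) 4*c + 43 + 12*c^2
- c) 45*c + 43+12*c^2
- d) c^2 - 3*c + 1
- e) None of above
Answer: c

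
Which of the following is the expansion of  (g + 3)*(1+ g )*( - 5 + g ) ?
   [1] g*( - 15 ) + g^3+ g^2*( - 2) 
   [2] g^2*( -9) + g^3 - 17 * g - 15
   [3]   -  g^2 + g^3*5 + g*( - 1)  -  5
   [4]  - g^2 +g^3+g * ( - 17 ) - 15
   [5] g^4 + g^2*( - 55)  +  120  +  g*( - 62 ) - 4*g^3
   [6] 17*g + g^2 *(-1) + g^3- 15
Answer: 4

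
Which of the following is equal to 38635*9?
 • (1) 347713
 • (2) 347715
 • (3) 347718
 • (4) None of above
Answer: 2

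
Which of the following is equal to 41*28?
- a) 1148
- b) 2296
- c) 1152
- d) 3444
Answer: a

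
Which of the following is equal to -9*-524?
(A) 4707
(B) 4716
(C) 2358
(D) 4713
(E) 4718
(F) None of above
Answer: B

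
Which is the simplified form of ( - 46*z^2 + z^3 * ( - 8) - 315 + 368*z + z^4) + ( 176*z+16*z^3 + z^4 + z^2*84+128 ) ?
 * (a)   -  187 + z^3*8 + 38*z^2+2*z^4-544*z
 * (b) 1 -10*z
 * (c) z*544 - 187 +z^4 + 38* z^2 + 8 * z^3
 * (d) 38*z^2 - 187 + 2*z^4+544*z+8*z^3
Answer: d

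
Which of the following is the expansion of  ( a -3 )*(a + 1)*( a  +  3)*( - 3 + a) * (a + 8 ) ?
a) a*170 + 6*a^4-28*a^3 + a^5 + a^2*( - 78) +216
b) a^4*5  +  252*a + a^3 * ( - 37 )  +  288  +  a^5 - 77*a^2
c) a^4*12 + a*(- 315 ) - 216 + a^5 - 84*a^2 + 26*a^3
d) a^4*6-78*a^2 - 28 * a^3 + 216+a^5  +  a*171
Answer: d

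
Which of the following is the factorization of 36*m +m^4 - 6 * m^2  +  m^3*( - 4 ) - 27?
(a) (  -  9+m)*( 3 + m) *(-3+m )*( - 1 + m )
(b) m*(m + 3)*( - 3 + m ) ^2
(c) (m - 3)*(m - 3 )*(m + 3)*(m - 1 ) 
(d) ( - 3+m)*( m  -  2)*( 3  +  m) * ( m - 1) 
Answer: c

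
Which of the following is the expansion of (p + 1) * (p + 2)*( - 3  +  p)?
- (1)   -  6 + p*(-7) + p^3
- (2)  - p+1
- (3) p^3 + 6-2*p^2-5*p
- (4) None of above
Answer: 1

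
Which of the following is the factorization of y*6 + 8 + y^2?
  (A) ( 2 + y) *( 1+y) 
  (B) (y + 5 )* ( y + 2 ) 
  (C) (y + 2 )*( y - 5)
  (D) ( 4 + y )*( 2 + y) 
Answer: D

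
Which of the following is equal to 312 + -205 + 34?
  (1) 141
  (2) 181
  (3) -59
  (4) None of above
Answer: 1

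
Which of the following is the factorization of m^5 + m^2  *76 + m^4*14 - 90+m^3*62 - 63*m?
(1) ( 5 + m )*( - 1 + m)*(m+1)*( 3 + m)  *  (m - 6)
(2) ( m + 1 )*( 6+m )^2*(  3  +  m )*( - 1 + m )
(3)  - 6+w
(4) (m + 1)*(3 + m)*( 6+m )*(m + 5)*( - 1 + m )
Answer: 4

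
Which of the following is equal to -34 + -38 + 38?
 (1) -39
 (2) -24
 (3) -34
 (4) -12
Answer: 3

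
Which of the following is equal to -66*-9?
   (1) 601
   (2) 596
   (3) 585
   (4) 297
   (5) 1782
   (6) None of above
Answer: 6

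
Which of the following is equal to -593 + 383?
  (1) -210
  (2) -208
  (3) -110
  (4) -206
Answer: 1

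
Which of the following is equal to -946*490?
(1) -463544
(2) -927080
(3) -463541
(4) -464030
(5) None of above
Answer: 5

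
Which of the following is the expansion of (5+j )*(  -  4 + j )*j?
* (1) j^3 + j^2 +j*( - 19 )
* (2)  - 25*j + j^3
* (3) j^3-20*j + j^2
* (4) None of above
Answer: 3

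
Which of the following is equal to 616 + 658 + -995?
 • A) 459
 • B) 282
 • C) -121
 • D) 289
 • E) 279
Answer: E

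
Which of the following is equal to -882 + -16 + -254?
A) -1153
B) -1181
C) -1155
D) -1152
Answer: D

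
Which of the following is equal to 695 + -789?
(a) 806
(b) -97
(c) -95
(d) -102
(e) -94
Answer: e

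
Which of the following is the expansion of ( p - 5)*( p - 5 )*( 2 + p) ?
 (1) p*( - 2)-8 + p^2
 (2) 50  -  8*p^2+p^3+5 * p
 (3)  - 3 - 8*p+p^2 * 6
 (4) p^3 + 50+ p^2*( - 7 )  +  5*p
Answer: 2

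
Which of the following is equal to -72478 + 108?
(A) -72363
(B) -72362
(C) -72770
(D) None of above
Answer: D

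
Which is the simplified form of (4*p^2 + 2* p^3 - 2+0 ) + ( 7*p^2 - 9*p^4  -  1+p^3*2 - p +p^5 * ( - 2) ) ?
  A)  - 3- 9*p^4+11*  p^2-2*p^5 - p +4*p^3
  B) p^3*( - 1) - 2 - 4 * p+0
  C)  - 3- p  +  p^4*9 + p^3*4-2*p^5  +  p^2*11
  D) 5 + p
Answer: A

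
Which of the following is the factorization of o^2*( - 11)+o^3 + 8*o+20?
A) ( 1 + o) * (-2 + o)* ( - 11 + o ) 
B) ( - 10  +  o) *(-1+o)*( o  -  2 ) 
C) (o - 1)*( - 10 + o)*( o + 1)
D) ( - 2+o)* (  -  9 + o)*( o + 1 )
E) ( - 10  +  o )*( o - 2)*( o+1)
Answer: E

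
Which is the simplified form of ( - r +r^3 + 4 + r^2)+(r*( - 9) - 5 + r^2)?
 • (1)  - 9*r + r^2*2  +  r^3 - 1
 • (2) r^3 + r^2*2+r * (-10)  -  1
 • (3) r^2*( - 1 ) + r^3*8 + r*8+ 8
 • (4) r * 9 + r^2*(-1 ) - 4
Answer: 2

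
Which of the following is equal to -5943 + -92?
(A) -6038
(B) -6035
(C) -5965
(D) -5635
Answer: B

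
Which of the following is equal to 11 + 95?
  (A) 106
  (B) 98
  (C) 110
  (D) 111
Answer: A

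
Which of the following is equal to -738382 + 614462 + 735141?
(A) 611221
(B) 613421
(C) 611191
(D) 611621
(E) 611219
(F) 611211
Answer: A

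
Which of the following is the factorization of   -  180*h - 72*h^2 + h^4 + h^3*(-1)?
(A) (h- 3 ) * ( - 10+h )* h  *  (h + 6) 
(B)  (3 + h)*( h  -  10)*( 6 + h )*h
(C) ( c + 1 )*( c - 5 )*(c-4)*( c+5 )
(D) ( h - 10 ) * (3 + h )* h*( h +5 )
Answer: B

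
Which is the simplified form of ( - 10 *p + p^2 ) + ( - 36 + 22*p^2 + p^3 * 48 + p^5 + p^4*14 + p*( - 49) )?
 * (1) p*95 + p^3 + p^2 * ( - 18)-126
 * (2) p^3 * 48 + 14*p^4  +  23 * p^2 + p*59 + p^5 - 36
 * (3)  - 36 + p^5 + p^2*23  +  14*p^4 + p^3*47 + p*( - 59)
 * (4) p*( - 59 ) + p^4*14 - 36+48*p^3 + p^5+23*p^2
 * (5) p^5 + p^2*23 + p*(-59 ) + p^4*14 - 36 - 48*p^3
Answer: 4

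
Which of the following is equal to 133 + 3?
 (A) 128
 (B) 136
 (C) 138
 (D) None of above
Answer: B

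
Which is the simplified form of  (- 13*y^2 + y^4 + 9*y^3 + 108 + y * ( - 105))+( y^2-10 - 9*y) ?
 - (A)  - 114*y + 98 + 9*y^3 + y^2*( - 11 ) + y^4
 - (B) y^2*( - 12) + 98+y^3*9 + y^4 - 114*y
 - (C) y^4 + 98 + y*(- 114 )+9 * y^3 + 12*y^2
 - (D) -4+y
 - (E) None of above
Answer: B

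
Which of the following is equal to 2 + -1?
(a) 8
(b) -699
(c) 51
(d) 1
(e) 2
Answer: d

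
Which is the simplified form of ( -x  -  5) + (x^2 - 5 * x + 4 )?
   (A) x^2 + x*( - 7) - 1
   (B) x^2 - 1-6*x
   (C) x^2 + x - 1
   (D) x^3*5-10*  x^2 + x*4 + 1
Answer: B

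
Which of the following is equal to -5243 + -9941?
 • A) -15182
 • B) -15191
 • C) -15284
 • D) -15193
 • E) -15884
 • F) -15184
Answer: F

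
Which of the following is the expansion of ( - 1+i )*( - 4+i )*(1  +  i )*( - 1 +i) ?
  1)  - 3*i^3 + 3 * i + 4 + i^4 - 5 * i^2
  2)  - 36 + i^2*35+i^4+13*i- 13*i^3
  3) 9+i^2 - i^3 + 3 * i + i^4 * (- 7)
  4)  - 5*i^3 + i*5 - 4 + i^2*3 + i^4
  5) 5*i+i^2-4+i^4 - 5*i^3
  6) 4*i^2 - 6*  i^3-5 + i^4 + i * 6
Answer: 4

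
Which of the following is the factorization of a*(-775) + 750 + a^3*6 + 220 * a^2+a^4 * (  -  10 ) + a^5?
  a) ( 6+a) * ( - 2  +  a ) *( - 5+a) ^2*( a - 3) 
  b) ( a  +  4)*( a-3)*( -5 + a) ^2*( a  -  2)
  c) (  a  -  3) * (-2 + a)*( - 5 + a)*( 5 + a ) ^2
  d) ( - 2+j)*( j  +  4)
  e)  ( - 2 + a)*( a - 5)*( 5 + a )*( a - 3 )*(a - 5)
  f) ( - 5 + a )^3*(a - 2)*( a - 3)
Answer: e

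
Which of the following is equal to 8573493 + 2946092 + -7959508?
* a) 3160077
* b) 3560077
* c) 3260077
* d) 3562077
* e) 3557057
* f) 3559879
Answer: b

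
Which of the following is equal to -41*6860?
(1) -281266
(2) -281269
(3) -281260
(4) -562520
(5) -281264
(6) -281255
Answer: 3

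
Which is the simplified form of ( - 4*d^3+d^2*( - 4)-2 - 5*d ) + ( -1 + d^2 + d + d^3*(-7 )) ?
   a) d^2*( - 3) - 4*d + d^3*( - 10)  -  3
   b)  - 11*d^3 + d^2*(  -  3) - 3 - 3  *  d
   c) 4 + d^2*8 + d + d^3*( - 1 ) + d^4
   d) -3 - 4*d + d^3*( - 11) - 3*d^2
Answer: d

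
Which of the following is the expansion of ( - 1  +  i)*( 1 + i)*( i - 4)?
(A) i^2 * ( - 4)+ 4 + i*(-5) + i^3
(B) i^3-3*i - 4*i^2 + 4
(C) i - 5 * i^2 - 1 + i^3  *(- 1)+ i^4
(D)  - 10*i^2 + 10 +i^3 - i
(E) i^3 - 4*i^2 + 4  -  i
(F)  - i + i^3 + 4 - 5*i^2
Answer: E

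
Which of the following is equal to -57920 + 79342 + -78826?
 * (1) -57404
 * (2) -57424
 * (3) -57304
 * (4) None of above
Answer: 1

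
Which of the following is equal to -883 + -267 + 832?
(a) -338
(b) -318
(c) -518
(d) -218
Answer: b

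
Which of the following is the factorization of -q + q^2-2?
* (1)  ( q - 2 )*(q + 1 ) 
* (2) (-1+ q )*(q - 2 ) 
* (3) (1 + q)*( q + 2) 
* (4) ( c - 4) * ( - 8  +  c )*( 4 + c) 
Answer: 1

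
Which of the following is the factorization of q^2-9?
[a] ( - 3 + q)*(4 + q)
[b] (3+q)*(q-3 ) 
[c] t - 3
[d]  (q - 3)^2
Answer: b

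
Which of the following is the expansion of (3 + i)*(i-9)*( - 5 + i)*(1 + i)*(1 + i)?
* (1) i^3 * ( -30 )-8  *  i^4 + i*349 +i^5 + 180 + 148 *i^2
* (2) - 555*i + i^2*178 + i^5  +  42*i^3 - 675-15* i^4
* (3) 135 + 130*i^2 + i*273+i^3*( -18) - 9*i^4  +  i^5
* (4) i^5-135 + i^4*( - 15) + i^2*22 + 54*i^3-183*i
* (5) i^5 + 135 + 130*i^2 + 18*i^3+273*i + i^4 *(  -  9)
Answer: 3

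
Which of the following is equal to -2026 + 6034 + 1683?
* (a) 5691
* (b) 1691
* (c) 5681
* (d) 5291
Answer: a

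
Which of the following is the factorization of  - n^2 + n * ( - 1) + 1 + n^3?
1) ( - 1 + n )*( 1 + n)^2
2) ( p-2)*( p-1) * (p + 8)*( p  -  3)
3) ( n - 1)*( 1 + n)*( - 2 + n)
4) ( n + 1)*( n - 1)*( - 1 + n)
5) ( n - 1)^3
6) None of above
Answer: 4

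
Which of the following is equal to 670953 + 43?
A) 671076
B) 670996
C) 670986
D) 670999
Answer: B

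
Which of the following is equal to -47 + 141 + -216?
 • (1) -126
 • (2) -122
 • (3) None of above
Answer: 2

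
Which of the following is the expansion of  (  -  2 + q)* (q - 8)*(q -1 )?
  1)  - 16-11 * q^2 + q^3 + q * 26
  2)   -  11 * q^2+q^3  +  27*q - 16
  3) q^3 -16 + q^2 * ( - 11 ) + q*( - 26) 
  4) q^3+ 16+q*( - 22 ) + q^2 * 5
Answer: 1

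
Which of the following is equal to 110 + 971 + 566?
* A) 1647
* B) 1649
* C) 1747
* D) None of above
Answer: A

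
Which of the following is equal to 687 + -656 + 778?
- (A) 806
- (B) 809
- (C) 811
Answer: B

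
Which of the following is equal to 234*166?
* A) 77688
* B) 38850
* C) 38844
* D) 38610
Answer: C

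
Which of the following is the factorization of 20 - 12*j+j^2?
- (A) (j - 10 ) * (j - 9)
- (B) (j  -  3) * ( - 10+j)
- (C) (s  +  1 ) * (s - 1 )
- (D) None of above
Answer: D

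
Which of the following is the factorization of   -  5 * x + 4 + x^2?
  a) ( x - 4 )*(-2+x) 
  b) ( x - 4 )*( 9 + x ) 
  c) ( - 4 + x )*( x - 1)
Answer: c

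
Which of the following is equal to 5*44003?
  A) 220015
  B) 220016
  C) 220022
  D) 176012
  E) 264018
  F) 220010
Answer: A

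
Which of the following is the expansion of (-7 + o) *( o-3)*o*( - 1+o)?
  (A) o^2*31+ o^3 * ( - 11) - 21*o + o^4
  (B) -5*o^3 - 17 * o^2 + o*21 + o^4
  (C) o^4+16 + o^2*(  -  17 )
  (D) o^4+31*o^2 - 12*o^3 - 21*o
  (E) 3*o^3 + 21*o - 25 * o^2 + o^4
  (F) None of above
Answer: A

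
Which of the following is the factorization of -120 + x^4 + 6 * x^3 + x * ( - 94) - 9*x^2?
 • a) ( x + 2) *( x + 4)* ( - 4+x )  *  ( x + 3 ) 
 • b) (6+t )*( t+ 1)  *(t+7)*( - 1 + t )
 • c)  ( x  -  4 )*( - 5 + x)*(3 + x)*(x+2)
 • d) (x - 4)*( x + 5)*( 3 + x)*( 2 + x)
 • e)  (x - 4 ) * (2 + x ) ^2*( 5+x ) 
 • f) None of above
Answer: d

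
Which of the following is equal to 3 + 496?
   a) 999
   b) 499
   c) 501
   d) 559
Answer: b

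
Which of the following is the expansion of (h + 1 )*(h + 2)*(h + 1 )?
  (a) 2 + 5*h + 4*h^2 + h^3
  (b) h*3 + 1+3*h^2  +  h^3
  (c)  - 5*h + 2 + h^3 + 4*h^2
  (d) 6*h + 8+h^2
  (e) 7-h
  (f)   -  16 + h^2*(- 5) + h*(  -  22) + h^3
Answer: a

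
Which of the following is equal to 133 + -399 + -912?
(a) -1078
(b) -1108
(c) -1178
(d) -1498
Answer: c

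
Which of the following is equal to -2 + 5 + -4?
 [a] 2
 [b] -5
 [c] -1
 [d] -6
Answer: c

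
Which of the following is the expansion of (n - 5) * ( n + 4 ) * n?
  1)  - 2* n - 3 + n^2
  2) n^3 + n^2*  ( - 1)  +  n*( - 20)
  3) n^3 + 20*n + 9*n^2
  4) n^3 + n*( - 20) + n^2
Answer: 2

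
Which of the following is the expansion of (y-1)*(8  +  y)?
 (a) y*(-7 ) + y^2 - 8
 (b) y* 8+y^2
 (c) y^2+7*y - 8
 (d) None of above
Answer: c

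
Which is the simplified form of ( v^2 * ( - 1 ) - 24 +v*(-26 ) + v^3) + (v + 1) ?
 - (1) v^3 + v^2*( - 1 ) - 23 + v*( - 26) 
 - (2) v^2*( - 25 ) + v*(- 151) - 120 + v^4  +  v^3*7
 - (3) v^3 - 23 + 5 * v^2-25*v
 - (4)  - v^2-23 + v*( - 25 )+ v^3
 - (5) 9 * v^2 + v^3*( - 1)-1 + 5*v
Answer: 4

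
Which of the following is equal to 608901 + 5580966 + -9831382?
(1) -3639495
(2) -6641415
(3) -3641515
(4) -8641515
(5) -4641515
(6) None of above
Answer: 3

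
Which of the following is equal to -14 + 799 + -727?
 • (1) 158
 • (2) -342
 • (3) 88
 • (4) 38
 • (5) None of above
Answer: 5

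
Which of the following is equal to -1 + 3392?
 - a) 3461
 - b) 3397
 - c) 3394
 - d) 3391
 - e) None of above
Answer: d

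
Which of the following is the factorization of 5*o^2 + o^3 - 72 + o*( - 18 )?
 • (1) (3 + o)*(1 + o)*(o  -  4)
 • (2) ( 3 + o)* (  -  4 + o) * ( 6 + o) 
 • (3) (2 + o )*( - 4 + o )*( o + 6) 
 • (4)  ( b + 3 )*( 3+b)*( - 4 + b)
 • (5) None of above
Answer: 2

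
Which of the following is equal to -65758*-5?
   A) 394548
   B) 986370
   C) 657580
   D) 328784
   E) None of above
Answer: E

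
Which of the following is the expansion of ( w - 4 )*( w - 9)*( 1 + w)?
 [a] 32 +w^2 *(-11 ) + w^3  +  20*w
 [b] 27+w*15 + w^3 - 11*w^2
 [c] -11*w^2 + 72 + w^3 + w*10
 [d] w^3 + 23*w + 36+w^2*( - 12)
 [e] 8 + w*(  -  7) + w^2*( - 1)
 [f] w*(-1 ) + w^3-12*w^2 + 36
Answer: d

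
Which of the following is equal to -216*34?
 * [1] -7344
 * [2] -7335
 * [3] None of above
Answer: 1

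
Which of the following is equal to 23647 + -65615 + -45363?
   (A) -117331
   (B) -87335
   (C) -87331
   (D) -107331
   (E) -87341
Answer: C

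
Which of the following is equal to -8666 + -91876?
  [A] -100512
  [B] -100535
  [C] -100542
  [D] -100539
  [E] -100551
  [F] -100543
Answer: C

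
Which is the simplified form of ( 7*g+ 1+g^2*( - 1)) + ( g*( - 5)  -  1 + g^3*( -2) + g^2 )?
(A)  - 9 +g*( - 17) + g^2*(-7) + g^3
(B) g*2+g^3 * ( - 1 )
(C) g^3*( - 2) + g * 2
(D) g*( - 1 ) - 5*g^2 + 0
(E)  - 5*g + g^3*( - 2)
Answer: C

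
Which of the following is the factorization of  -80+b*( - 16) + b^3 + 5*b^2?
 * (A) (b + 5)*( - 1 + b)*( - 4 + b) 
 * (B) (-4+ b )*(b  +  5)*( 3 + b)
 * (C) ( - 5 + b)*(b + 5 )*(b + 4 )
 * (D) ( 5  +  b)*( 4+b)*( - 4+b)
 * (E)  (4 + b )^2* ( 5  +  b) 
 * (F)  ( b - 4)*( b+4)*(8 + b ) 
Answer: D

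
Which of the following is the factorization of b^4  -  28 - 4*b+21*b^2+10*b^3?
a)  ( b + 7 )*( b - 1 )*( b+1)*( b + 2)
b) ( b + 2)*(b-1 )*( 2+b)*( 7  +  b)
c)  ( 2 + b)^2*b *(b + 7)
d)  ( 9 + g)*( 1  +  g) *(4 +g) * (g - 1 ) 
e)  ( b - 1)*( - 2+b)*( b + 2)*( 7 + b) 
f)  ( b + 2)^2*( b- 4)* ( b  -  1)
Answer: b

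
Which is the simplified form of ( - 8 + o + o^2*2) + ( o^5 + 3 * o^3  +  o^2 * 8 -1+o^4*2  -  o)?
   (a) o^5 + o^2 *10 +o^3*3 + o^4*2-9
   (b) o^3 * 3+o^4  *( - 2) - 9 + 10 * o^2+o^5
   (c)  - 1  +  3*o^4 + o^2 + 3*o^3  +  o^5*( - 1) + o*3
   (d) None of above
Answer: a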